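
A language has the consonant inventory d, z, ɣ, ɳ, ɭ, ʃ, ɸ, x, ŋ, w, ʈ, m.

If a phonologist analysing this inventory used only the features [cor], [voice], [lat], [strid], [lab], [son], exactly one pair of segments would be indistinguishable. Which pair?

On the given features, /w/ and /m/ have an identical profile: [−coronal], [+voice], [−lateral], [−strident], [+labial], [+sonorant]. No other two segments in the inventory coincide on all 6 features. (They do differ in [nasal], [continuant], [round] and [dorsal], which are not among the given features.)

w, m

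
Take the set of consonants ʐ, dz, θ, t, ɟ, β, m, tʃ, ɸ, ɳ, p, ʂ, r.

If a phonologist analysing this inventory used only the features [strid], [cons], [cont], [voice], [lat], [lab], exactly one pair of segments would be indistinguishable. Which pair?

/ɟ/ (voiced palatal stop) and /ɳ/ (retroflex nasal) are both [−strident], [+consonantal], [−continuant], [+voice], [−lateral], [−labial], so none of the listed features separates them. (They do differ in [sonorant], [nasal] and [dorsal], which are not among the given features.) Every other pair in the inventory differs on at least one listed feature.

ɟ, ɳ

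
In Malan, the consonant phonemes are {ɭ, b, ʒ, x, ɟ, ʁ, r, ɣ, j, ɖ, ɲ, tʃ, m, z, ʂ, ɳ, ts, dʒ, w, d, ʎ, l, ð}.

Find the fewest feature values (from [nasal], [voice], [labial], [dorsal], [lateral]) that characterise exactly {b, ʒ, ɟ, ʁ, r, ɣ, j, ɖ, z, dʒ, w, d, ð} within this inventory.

Every target segment is [+voice], [−nasal], [−lateral]; each remaining inventory member fails at least one of these. Each conjunct is needed — [−nasal, −lateral] alone would also admit /x, tʃ, ʂ, ts/; [+voice, −lateral] alone would also admit /ɲ, m, ɳ/; [+voice, −nasal] alone would also admit /ɭ, ʎ, l/ — and no other combination of two listed features has exactly this extension, so three is the minimum.

[+voice, −nasal, −lateral]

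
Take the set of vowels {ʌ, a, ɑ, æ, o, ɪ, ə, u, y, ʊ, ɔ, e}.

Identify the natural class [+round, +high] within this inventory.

The [+round] segments are /o, u, y, ʊ, ɔ/.
Of those, [+high] leaves /u, y, ʊ/.

u, y, ʊ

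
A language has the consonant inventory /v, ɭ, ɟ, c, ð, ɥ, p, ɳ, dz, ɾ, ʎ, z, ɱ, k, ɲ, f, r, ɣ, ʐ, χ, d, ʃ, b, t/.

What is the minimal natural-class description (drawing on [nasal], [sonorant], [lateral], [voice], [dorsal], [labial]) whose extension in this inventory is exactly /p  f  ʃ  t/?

[-voice, -dorsal]

/p, f, ʃ, t/ are all [-voice], [-dorsal], and no other segment in the inventory matches both values. Dropping any one of them over-generates: [-dorsal] alone would also admit /v, ɭ, ð, ɳ, …/; [-voice] alone would also admit /c, k, χ/. No other single listed feature picks out exactly this set either, so fewer than two features will not do.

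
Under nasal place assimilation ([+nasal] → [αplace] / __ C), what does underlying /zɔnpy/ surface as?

[zɔmpy]

In /zɔnpy/, the nasal /n/ precedes /p/, which is [+labial]. The nasal assimilates in place, becoming the [+labial] nasal /m/. The surface form is [zɔmpy].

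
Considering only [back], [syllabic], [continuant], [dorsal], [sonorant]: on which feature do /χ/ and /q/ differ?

[continuant]

The two segments share [+back], [-syllabic], [+dorsal], [-sonorant]. The only feature from the list on which they differ: /χ/ is [+continuant] while /q/ is [-continuant].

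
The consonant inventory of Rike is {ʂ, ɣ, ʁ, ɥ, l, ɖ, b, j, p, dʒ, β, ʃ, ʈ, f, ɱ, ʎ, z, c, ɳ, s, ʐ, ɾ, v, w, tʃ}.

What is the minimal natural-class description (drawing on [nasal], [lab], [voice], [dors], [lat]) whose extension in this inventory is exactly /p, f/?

/p, f/ are all [−voice], [+labial], and no other segment in the inventory matches both values. Dropping any one of them over-generates: [+labial] alone would also admit /ɥ, b, β, ɱ, …/; [−voice] alone would also admit /ʂ, ʃ, ʈ, c, …/. No other single listed feature picks out exactly this set either, so fewer than two features will not do.

[−voice, +lab]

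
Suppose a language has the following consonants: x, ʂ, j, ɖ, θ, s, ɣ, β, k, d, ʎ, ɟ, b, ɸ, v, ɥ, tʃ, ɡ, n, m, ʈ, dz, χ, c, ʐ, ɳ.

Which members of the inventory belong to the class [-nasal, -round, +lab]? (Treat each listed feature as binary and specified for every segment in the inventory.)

β, b, ɸ, v

Eliminate segments failing any feature: /x, ʂ, j, ɖ, θ, s, ɣ, k, d, ʎ, ɟ, tʃ, ɡ, ʈ, dz, χ, c, ʐ/ are [-labial]; /ɥ/ is [+round]; /n, m, ɳ/ are [+nasal]. The remaining /β, b, ɸ, v/ satisfy [-nasal], [-round], [+labial].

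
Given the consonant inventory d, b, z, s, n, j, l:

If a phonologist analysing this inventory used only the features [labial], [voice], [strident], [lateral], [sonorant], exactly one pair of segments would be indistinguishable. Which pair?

j, n

On the given features, /j/ and /n/ have an identical profile: [−labial], [+voice], [−strident], [−lateral], [+sonorant]. No other two segments in the inventory coincide on all 5 features. (They do differ in [nasal], [continuant] and [dorsal], which are not among the given features.)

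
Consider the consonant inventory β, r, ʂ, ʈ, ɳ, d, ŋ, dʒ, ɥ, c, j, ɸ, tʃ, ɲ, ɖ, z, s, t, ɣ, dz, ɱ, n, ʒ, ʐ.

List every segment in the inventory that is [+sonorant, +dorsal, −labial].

ŋ, j, ɲ

Eliminate segments failing any feature: /β, ʂ, ʈ, d, dʒ, c, ɸ, tʃ, ɖ, z, s, t, ɣ, dz, ʒ, ʐ/ are [−sonorant]; /r, ɳ, ɱ, n/ are [−dorsal]; /ɥ/ is [+labial]. The remaining /ŋ, j, ɲ/ satisfy [+sonorant], [+dorsal], [−labial].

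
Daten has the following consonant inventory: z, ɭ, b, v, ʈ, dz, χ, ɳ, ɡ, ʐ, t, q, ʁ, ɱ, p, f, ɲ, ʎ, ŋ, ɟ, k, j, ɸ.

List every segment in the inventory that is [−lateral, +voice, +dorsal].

ɡ, ʁ, ɲ, ŋ, ɟ, j

Checking each segment against [−lateral], [+voice], [+dorsal]: /ɡ/ (voiced velar stop), /ʁ/ (voiced uvular fricative), /ɲ/ (palatal nasal), /ŋ/ (velar nasal), /ɟ/ (voiced palatal stop), /j/ (palatal glide) satisfy every feature; every other segment in the inventory fails at least one.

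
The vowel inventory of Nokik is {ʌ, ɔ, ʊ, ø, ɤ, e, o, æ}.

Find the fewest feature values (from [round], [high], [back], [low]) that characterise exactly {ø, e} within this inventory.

[-low, -back]

The class [-low], [-back] has exactly /ø, e/ as its extension in this inventory. No smaller conjunction from the listed features achieves this: [-back] alone would also admit /æ/; [-low] alone would also admit /ʌ, ɔ, ʊ, ɤ, …/; and checking the remaining single features turns up none with this extension.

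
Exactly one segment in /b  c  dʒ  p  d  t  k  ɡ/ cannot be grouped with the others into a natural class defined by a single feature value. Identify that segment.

dʒ

[delayed release] (equivalently [strident]) groups all but one: /ɡ, k, p, c, d, t, b/ share [−delayed release] while /dʒ/ (voiced postalveolar affricate) alone is [+delayed release]. Removing any other segment would not leave a single-feature class that excludes it.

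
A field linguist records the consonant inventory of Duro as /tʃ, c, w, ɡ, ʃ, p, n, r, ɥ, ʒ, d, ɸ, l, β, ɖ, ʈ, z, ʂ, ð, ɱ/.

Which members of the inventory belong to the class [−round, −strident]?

c, ɡ, p, n, r, d, ɸ, l, β, ɖ, ʈ, ð, ɱ

Eliminate segments failing any feature: /tʃ, ʃ, ʒ, z, ʂ/ are [+strident]; /w, ɥ/ are [+round]. The remaining /c, ɡ, p, n, r, d, ɸ, l, β, ɖ, ʈ, ð, ɱ/ satisfy [−round], [−strident].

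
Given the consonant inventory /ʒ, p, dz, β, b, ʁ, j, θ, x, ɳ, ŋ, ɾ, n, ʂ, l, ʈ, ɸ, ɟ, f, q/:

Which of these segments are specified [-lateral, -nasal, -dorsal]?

Eliminate segments failing any feature: /ʁ, j, x, ɟ, q/ are [+dorsal]; /ɳ, ŋ, n/ are [+nasal]; /l/ is [+lateral]. The remaining /ʒ, p, dz, β, b, θ, ɾ, ʂ, ʈ, ɸ, f/ satisfy [-lateral], [-nasal], [-dorsal].

ʒ, p, dz, β, b, θ, ɾ, ʂ, ʈ, ɸ, f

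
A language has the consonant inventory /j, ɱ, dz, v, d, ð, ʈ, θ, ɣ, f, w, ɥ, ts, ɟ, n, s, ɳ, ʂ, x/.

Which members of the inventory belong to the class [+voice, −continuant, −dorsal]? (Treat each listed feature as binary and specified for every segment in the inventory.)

Checking each segment against [+voice], [−continuant], [−dorsal]: /ɱ/ (labiodental nasal), /dz/ (voiced alveolar affricate), /d/ (voiced alveolar stop), /n/ (alveolar nasal), /ɳ/ (retroflex nasal) satisfy every feature; every other segment in the inventory fails at least one.

ɱ, dz, d, n, ɳ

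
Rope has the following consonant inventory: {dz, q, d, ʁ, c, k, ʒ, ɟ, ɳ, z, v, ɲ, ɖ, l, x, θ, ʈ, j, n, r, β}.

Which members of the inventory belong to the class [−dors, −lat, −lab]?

dz, d, ʒ, ɳ, z, ɖ, θ, ʈ, n, r

Checking each segment against [−dorsal], [−lateral], [−labial]: /dz/ (voiced alveolar affricate), /d/ (voiced alveolar stop), /ʒ/ (voiced postalveolar fricative), /ɳ/ (retroflex nasal), /z/ (voiced alveolar fricative), /ɖ/ (voiced retroflex stop), among others, satisfy every feature; every other segment in the inventory fails at least one.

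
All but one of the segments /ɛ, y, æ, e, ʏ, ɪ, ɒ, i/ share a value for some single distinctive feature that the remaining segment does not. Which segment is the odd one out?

ɒ

[back] groups all but one: /æ, i, e, ɛ, ɪ, ʏ, y/ share [−back] while /ɒ/ (low back rounded vowel) alone is [+back]. Removing any other segment would not leave a single-feature class that excludes it.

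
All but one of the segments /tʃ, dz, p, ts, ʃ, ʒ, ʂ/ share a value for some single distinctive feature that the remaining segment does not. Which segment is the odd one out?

/ʃ, ʂ, ʒ, dz, tʃ, ts/ are all [+strident], but /p/ (voiceless bilabial stop) is [−strident]. No other single segment can be removed to leave a set sharing one feature value that the removed segment lacks, so /p/ is the odd one out.

p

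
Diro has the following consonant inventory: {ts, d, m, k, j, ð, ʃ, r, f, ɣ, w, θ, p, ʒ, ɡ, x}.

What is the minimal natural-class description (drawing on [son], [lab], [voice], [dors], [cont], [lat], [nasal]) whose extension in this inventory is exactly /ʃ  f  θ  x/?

[−voice, +cont]

/ʃ, f, θ, x/ are all [−voice], [+continuant], and no other segment in the inventory matches both values. Dropping any one of them over-generates: [+continuant] alone would also admit /j, ð, r, ɣ, …/; [−voice] alone would also admit /ts, k, p/. No other single listed feature picks out exactly this set either, so fewer than two features will not do.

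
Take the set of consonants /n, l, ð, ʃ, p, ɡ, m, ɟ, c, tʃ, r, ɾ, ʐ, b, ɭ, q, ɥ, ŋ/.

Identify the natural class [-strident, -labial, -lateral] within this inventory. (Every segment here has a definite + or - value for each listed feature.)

Checking each segment against [-strident], [-labial], [-lateral]: /n/ (alveolar nasal), /ð/ (voiced dental fricative), /ɡ/ (voiced velar stop), /ɟ/ (voiced palatal stop), /c/ (voiceless palatal stop), /r/ (alveolar trill), among others, satisfy every feature; every other segment in the inventory fails at least one.

n, ð, ɡ, ɟ, c, r, ɾ, q, ŋ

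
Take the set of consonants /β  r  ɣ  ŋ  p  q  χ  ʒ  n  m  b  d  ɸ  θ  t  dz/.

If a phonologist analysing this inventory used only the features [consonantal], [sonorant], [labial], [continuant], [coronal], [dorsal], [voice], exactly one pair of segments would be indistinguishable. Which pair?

/d/ (voiced alveolar stop) and /dz/ (voiced alveolar affricate) are both [+consonantal], [−sonorant], [−labial], [−continuant], [+coronal], [−dorsal], [+voice], so none of the listed features separates them. (They do differ in [strident] and [delayed release], which are not among the given features.) Every other pair in the inventory differs on at least one listed feature.

d, dz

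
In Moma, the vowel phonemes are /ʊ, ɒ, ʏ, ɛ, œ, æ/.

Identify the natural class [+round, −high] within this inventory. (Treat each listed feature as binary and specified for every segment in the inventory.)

Among the inventory, the [+round] segments are /ʊ, ɒ, ʏ, œ/.
Among these, [−high] leaves /ɒ, œ/.

ɒ, œ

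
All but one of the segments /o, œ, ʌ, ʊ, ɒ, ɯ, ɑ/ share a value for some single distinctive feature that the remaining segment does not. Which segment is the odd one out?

œ

/ɑ, o, ɒ, ɯ, ʊ, ʌ/ are all [+back], but /œ/ (mid front rounded lax vowel) is [-back]. No other single segment can be removed to leave a set sharing one feature value that the removed segment lacks, so /œ/ is the odd one out.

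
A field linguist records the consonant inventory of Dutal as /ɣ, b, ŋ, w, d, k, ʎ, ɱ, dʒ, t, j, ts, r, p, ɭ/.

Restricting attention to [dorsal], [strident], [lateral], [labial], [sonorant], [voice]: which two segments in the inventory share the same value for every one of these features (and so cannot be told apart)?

j, ŋ

On the given features, /j/ and /ŋ/ have an identical profile: [+dorsal], [-strident], [-lateral], [-labial], [+sonorant], [+voice]. No other two segments in the inventory coincide on all 6 features. (They do differ in [nasal], [continuant] and [back], which are not among the given features.)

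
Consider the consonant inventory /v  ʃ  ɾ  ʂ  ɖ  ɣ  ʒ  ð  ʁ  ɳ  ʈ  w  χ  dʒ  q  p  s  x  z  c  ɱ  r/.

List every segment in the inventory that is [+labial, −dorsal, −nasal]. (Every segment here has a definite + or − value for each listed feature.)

Eliminate segments failing any feature: /ʃ, ɾ, ʂ, ɖ, ɣ, ʒ, ð, ʁ, ɳ, ʈ, χ, dʒ, q, s, x, z, c, r/ are [−labial]; /w/ is [+dorsal]; /ɱ/ is [+nasal]. The remaining /v, p/ satisfy [+labial], [−dorsal], [−nasal].

v, p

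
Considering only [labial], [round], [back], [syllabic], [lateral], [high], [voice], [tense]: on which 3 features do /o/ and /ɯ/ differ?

The two segments share [+back], [+syllabic], [−lateral], [+voice], [+tense]. The only features from the list on which they differ: /o/ is [+labial] while /ɯ/ is [−labial]; /o/ is [+round] while /ɯ/ is [−round]; /o/ is [−high] while /ɯ/ is [+high].

[labial], [round], [high]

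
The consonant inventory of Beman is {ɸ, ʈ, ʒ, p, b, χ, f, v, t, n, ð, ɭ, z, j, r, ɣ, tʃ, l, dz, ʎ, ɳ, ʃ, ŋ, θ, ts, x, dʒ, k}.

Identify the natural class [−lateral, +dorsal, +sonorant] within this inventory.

j, ŋ

Checking each segment against [−lateral], [+dorsal], [+sonorant]: /j/ (palatal glide), /ŋ/ (velar nasal) satisfy every feature; every other segment in the inventory fails at least one.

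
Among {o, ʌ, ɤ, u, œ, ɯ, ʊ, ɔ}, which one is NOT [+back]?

œ

Every segment except /œ/ is [+back]. /œ/ (mid front rounded lax vowel) is [−back], so it is the exception.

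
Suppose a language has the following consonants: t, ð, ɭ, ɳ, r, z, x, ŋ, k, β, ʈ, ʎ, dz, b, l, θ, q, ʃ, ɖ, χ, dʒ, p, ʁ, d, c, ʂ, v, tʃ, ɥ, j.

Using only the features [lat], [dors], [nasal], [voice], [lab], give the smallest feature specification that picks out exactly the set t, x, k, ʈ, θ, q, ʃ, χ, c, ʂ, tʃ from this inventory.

Every target segment is [−voice], [−labial]; each remaining inventory member fails at least one of these. Each conjunct is needed — [−labial] alone would also admit /ð, ɭ, ɳ, r, …/; [−voice] alone would also admit /p/ — and no other single listed feature has exactly this extension, so two is the minimum.

[−voice, −lab]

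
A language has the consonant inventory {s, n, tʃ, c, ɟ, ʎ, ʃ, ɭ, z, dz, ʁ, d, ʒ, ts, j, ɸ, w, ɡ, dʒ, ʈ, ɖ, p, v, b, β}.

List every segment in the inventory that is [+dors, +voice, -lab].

ɟ, ʎ, ʁ, j, ɡ

Eliminate segments failing any feature: /s, n, tʃ, ʃ, ɭ, z, dz, d, ʒ, ts, ɸ, dʒ, ʈ, ɖ, p, v, b, β/ are [-dorsal]; /c/ is [-voice]; /w/ is [+labial]. The remaining /ɟ, ʎ, ʁ, j, ɡ/ satisfy [+dorsal], [+voice], [-labial].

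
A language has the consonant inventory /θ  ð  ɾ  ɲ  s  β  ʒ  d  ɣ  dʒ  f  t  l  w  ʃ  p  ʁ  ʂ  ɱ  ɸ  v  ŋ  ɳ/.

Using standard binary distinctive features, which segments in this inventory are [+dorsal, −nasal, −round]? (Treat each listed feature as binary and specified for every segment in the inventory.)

Checking each segment against [+dorsal], [−nasal], [−round]: /ɣ/ (voiced velar fricative), /ʁ/ (voiced uvular fricative) satisfy every feature; every other segment in the inventory fails at least one.

ɣ, ʁ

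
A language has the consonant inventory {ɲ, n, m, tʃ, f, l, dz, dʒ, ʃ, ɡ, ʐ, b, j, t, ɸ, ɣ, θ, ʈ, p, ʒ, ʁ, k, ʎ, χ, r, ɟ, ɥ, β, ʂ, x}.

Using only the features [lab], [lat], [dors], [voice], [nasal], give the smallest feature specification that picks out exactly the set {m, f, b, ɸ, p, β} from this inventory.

The class [+labial], [−dorsal] has exactly /m, f, b, ɸ, p, β/ as its extension in this inventory. No smaller conjunction from the listed features achieves this: [−dorsal] alone would also admit /n, tʃ, l, dz, …/; [+labial] alone would also admit /ɥ/; and checking the remaining single features turns up none with this extension.

[+lab, −dors]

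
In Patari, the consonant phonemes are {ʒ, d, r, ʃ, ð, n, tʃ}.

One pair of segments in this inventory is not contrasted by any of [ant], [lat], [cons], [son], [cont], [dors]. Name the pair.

ʃ, ʒ

On the given features, /ʃ/ and /ʒ/ have an identical profile: [-anterior], [-lateral], [+consonantal], [-sonorant], [+continuant], [-dorsal]. No other two segments in the inventory coincide on all 6 features. (They do differ in [voice], which is not among the given features.)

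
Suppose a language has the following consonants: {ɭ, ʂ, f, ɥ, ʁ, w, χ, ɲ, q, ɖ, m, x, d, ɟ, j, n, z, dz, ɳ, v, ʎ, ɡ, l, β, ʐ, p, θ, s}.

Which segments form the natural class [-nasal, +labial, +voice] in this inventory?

ɥ, w, v, β

First, the [-nasal] segments are /ɭ, ʂ, f, ɥ, ʁ, w, χ, q, ɖ, x, d, ɟ, j, z, dz, v, ʎ, ɡ, l, β, ʐ, p, θ, s/.
Of those, [+labial] gives /f, ɥ, w, v, β, p/.
Intersecting with [+voice] leaves /ɥ, w, v, β/.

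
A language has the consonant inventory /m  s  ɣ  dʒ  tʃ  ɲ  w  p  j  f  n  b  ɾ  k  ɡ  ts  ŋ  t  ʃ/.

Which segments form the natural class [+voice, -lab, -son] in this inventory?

Among the inventory, the [+voice] segments are /m, ɣ, dʒ, ɲ, w, j, n, b, ɾ, ɡ, ŋ/.
Within that set, [-labial] gives /ɣ, dʒ, ɲ, j, n, ɾ, ɡ, ŋ/.
Within that set, [-sonorant] leaves /ɣ, dʒ, ɡ/.

ɣ, dʒ, ɡ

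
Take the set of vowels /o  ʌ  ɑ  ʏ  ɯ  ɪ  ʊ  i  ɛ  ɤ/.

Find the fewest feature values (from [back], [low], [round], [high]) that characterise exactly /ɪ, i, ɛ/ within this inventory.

The class [-back], [-round] has exactly /ɪ, i, ɛ/ as its extension in this inventory. No smaller conjunction from the listed features achieves this: [-round] alone would also admit /ʌ, ɑ, ɯ, ɤ/; [-back] alone would also admit /ʏ/; and checking the remaining single features turns up none with this extension.

[-back, -round]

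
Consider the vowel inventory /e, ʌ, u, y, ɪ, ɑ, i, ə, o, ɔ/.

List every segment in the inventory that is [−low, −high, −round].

Eliminate segments failing any feature: /u, y, ɪ, i/ are [+high]; /ɑ/ is [+low]; /o, ɔ/ are [+round]. The remaining /e, ʌ, ə/ satisfy [−low], [−high], [−round].

e, ʌ, ə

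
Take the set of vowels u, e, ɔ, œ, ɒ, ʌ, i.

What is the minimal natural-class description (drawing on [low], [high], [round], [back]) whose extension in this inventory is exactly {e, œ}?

The class [-high], [-back] has exactly /e, œ/ as its extension in this inventory. No smaller conjunction from the listed features achieves this: [-back] alone would also admit /i/; [-high] alone would also admit /ɔ, ɒ, ʌ/; and checking the remaining single features turns up none with this extension.

[-high, -back]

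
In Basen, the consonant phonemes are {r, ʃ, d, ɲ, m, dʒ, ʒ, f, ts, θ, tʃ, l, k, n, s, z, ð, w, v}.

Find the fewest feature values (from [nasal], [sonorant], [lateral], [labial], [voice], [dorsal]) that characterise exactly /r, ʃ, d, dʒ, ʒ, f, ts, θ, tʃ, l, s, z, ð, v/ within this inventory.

Every target segment is [−nasal], [−dorsal]; each remaining inventory member fails at least one of these. Each conjunct is needed — [−dorsal] alone would also admit /m, n/; [−nasal] alone would also admit /k, w/ — and no other single listed feature has exactly this extension, so two is the minimum.

[−nasal, −dorsal]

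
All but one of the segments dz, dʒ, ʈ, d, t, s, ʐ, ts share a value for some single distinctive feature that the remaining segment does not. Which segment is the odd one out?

dʒ

/t, d, dz, ts, ʈ, s, ʐ/ are all [-distributed], but /dʒ/ (voiced postalveolar affricate) is [+distributed]. No other single segment can be removed to leave a set sharing one feature value that the removed segment lacks, so /dʒ/ is the odd one out.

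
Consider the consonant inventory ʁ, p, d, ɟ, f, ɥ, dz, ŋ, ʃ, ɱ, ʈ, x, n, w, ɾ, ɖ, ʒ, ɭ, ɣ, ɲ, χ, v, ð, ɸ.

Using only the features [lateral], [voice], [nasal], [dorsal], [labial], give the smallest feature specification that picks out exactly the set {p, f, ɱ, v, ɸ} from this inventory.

The class [+labial], [−dorsal] has exactly /p, f, ɱ, v, ɸ/ as its extension in this inventory. No smaller conjunction from the listed features achieves this: [−dorsal] alone would also admit /d, dz, ʃ, ʈ, …/; [+labial] alone would also admit /ɥ, w/; and checking the remaining single features turns up none with this extension.

[+labial, −dorsal]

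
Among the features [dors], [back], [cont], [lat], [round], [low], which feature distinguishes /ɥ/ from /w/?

/ɥ/ (labial-palatal glide) and /w/ (labial-velar glide) agree on [+dorsal], [+continuant], [−lateral], [+round], [−low]. They differ on [back] (/ɥ/ [−], /w/ [+]).

[back]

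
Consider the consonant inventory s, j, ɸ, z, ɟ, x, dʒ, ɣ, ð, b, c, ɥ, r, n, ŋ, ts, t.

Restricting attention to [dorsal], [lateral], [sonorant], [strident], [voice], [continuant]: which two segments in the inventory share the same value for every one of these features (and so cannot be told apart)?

Both /j/ and /ɥ/ are [+dorsal], [−lateral], [+sonorant], [−strident], [+voice], [+continuant]. Since the list omits [labial] and [round] — which do distinguish the palatal glide from the labial-palatal glide — this pair collapses; all other pairs remain distinct.

j, ɥ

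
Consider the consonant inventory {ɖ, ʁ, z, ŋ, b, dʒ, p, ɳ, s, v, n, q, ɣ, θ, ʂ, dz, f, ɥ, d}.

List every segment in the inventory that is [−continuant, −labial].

Checking each segment against [−continuant], [−labial]: /ɖ/ (voiced retroflex stop), /ŋ/ (velar nasal), /dʒ/ (voiced postalveolar affricate), /ɳ/ (retroflex nasal), /n/ (alveolar nasal), /q/ (voiceless uvular stop), among others, satisfy every feature; every other segment in the inventory fails at least one.

ɖ, ŋ, dʒ, ɳ, n, q, dz, d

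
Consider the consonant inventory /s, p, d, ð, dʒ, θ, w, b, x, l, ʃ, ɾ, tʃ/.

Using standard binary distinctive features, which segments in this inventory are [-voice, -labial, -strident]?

Eliminate segments failing any feature: /s, ʃ, tʃ/ are [+strident]; /p/ is [+labial]; /d, ð, dʒ, w, b, l, ɾ/ are [+voice]. The remaining /θ, x/ satisfy [-voice], [-labial], [-strident].

θ, x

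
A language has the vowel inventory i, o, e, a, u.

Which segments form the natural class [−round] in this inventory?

i, e, a

The feature [round] marks segments produced with lip rounding. In this inventory /i, e, a/ lack that property, so they are [−round]; /o, u/ are [+round].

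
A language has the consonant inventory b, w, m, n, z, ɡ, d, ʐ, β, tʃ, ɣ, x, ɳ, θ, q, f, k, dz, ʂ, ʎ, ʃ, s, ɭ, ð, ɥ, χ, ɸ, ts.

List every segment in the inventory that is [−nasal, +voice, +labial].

b, w, β, ɥ

Eliminate segments failing any feature: /m, n, ɳ/ are [+nasal]; /z, ɡ, d, ʐ, ɣ, dz, ʎ, ɭ, ð/ are [−labial]; /tʃ, x, θ, q, f, k, ʂ, ʃ, s, χ, ɸ, ts/ are [−voice]. The remaining /b, w, β, ɥ/ satisfy [−nasal], [+voice], [+labial].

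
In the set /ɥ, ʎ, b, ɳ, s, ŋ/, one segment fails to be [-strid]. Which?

/s/ is the voiceless alveolar fricative, which is [+strident]; the rest — /ŋ, b, ʎ, ɥ, ɳ/ — are [-strident].

s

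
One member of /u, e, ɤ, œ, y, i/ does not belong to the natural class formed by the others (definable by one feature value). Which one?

/y, e, ɤ, u, i/ are all [+tense], but /œ/ (mid front rounded lax vowel) is [−tense]. No other single segment can be removed to leave a set sharing one feature value that the removed segment lacks, so /œ/ is the odd one out.

œ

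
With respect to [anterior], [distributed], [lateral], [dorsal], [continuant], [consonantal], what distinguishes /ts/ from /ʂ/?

/ts/ is the voiceless alveolar affricate and /ʂ/ is the voiceless retroflex fricative. Both are [-distributed], [-lateral], [-dorsal], [+consonantal]. /ts/ is [-continuant] while /ʂ/ is [+continuant]; /ts/ is [+anterior] while /ʂ/ is [-anterior], so the distinguishing features are [continuant], [anterior].

[continuant], [anterior]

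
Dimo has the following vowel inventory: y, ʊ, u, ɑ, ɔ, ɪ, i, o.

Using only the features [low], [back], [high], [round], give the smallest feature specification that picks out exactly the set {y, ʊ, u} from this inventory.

[+high, +round]

Every target segment is [+high], [+round]; each remaining inventory member fails at least one of these. Each conjunct is needed — [+round] alone would also admit /ɔ, o/; [+high] alone would also admit /ɪ, i/ — and no other single listed feature has exactly this extension, so two is the minimum.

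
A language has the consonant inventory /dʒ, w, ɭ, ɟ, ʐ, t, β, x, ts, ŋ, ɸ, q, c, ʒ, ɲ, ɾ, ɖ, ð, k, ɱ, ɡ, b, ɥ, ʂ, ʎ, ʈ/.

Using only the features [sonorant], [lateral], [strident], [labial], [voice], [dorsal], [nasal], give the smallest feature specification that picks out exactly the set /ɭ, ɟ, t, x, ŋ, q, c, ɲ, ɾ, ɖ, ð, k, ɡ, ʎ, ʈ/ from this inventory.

[-strident, -labial]

The class [-strident], [-labial] has exactly /ɭ, ɟ, t, x, ŋ, q, c, ɲ, ɾ, ɖ, ð, k, ɡ, ʎ, ʈ/ as its extension in this inventory. No smaller conjunction from the listed features achieves this: [-labial] alone would also admit /dʒ, ʐ, ts, ʒ, …/; [-strident] alone would also admit /w, β, ɸ, ɱ, …/; and checking the remaining single features turns up none with this extension.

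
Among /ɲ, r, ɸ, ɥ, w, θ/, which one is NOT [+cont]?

ɲ

/ɲ/ is the palatal nasal, which is [-continuant]; the rest — /w, θ, ɥ, ɸ, r/ — are [+continuant].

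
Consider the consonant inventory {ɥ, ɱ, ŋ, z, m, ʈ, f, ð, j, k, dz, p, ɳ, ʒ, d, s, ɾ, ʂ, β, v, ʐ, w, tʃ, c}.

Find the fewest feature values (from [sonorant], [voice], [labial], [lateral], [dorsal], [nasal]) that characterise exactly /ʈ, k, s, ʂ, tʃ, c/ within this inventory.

/ʈ, k, s, ʂ, tʃ, c/ are all [−voice], [−labial], and no other segment in the inventory matches both values. Dropping any one of them over-generates: [−labial] alone would also admit /ŋ, z, ð, j, …/; [−voice] alone would also admit /f, p/. No other single listed feature picks out exactly this set either, so fewer than two features will not do.

[−voice, −labial]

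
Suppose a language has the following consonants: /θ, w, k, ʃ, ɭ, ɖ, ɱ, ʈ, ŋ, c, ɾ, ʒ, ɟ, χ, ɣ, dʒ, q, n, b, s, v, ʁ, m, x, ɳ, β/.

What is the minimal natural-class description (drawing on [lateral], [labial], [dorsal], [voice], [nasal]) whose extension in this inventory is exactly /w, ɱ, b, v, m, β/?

The target set is precisely the extension of [+labial] in this inventory.

[+labial]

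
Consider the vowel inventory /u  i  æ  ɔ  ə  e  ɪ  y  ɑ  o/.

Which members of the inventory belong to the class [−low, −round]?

i, ə, e, ɪ

Eliminate segments failing any feature: /u, ɔ, y, o/ are [+round]; /æ, ɑ/ are [+low]. The remaining /i, ə, e, ɪ/ satisfy [−low], [−round].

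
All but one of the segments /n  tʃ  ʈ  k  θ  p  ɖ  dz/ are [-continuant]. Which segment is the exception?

/θ/ is the voiceless dental fricative, which is [+continuant]; the rest — /ɖ, dz, ʈ, p, k, n, tʃ/ — are [-continuant].

θ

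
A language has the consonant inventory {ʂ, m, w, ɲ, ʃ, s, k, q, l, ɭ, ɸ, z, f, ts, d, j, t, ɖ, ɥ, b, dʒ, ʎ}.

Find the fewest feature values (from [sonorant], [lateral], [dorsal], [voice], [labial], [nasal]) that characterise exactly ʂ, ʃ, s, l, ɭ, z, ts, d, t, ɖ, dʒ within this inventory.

/ʂ, ʃ, s, l, ɭ, z, ts, d, t, ɖ, dʒ/ are all [−labial], [−dorsal], and no other segment in the inventory matches both values. Dropping any one of them over-generates: [−dorsal] alone would also admit /m, ɸ, f, b/; [−labial] alone would also admit /ɲ, k, q, j, …/. No other single listed feature picks out exactly this set either, so fewer than two features will not do.

[−labial, −dorsal]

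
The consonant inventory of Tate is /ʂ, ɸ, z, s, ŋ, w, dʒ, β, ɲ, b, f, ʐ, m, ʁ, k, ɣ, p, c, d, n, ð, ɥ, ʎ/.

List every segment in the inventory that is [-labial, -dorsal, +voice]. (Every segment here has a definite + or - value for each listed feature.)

z, dʒ, ʐ, d, n, ð

Checking each segment against [-labial], [-dorsal], [+voice]: /z/ (voiced alveolar fricative), /dʒ/ (voiced postalveolar affricate), /ʐ/ (voiced retroflex fricative), /d/ (voiced alveolar stop), /n/ (alveolar nasal), /ð/ (voiced dental fricative) satisfy every feature; every other segment in the inventory fails at least one.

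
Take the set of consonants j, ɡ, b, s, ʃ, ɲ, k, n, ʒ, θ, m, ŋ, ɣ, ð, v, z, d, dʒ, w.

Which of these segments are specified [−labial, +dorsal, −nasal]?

Eliminate segments failing any feature: /b, m, v, w/ are [+labial]; /s, ʃ, n, ʒ, θ, ð, z, d, dʒ/ are [−dorsal]; /ɲ, ŋ/ are [+nasal]. The remaining /j, ɡ, k, ɣ/ satisfy [−labial], [+dorsal], [−nasal].

j, ɡ, k, ɣ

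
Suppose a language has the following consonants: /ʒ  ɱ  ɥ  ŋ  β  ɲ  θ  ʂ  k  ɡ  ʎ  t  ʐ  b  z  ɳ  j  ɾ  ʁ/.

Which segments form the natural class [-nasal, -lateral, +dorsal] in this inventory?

ɥ, k, ɡ, j, ʁ

Eliminate segments failing any feature: /ʒ, β, θ, ʂ, t, ʐ, b, z, ɾ/ are [-dorsal]; /ɱ, ŋ, ɲ, ɳ/ are [+nasal]; /ʎ/ is [+lateral]. The remaining /ɥ, k, ɡ, j, ʁ/ satisfy [-nasal], [-lateral], [+dorsal].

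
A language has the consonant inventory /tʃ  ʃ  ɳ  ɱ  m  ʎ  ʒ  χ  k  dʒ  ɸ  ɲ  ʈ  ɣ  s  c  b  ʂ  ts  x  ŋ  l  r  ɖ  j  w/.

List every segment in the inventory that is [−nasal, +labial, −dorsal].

ɸ, b

Eliminate segments failing any feature: /tʃ, ʃ, ʎ, ʒ, χ, k, dʒ, ʈ, ɣ, s, c, ʂ, ts, x, l, r, ɖ, j/ are [−labial]; /ɳ, ɱ, m, ɲ, ŋ/ are [+nasal]; /w/ is [+dorsal]. The remaining /ɸ, b/ satisfy [−nasal], [+labial], [−dorsal].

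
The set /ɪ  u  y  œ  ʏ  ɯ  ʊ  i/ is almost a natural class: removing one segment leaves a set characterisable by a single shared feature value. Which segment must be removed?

œ

[high] groups all but one: /ɪ, i, ʏ, y, ʊ, ɯ, u/ share [+high] while /œ/ (mid front rounded lax vowel) alone is [−high]. Removing any other segment would not leave a single-feature class that excludes it.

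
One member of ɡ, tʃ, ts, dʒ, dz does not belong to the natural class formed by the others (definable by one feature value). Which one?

The remaining segments after removing /ɡ/ share [+delayed release]; /ɡ/ (voiced velar stop) is [−delayed release]. For every other candidate removal, the leftover set fails to share any single feature value that the removed segment lacks.

ɡ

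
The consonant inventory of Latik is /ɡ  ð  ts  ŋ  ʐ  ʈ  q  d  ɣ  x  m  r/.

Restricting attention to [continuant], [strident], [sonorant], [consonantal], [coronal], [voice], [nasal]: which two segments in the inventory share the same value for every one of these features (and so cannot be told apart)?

Both /m/ and /ŋ/ are [−continuant], [−strident], [+sonorant], [+consonantal], [−coronal], [+voice], [+nasal]. Since the list omits [labial] and [dorsal] — which do distinguish the bilabial nasal from the velar nasal — this pair collapses; all other pairs remain distinct.

m, ŋ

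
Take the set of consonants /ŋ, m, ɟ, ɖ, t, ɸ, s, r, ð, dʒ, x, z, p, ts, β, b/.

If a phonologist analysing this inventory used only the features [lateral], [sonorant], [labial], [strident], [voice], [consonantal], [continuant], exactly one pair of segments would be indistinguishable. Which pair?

/ɟ/ (voiced palatal stop) and /ɖ/ (voiced retroflex stop) are both [-lateral], [-sonorant], [-labial], [-strident], [+voice], [+consonantal], [-continuant], so none of the listed features separates them. (They do differ in [dorsal], which is not among the given features.) Every other pair in the inventory differs on at least one listed feature.

ɟ, ɖ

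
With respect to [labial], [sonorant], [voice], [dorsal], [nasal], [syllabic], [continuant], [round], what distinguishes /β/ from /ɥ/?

/β/ is the voiced bilabial fricative and /ɥ/ is the labial-palatal glide. Both are [+labial], [+voice], [-nasal], [-syllabic], [+continuant]. /β/ is [-sonorant] while /ɥ/ is [+sonorant]; /β/ is [-round] while /ɥ/ is [+round]; /β/ is [-dorsal] while /ɥ/ is [+dorsal], so the distinguishing features are [sonorant], [round], [dorsal].

[sonorant], [round], [dorsal]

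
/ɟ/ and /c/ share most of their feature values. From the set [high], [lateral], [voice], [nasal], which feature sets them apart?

The two segments share [+high], [−lateral], [−nasal]. The only feature from the list on which they differ: /ɟ/ is [+voice] while /c/ is [−voice].

[voice]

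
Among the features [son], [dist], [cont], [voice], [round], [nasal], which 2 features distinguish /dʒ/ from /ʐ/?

[continuant], [distributed]

/dʒ/ is the voiced postalveolar affricate and /ʐ/ is the voiced retroflex fricative. Both are [−sonorant], [+voice], [−round], [−nasal]. /dʒ/ is [−continuant] while /ʐ/ is [+continuant]; /dʒ/ is [+distributed] while /ʐ/ is [−distributed], so the distinguishing features are [continuant], [distributed].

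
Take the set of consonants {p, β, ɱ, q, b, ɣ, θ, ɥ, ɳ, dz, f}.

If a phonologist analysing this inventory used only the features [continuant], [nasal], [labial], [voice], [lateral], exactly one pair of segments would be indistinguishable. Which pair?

/β/ (voiced bilabial fricative) and /ɥ/ (labial-palatal glide) are both [+continuant], [−nasal], [+labial], [+voice], [−lateral], so none of the listed features separates them. (They do differ in [sonorant], [round] and [dorsal], which are not among the given features.) Every other pair in the inventory differs on at least one listed feature.

β, ɥ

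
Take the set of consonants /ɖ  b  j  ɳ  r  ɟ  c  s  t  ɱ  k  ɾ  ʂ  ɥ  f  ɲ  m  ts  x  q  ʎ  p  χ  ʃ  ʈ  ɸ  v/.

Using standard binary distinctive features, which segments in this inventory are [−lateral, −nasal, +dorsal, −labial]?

First, the [−lateral] segments are /ɖ, b, j, ɳ, r, ɟ, c, s, t, ɱ, k, ɾ, ʂ, ɥ, f, ɲ, m, ts, x, q, p, χ, ʃ, ʈ, ɸ, v/.
Intersecting with [−nasal] gives /ɖ, b, j, r, ɟ, c, s, t, k, ɾ, ʂ, ɥ, f, ts, x, q, p, χ, ʃ, ʈ, ɸ, v/.
Among these, [+dorsal] gives /j, ɟ, c, k, ɥ, x, q, χ/.
Among these, [−labial] leaves /j, ɟ, c, k, x, q, χ/.

j, ɟ, c, k, x, q, χ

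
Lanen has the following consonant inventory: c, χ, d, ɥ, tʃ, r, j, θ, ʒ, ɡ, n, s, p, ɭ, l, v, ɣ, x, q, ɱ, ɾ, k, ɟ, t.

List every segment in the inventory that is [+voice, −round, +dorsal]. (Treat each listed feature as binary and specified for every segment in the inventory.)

Eliminate segments failing any feature: /c, χ, tʃ, θ, s, p, x, q, k, t/ are [−voice]; /d, r, ʒ, n, ɭ, l, v, ɱ, ɾ/ are [−dorsal]; /ɥ/ is [+round]. The remaining /j, ɡ, ɣ, ɟ/ satisfy [+voice], [−round], [+dorsal].

j, ɡ, ɣ, ɟ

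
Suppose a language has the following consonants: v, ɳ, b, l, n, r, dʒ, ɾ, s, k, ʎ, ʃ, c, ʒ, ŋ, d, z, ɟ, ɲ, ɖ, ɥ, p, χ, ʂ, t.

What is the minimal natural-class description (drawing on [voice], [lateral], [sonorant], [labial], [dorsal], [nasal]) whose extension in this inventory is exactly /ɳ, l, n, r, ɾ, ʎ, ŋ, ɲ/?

[+sonorant, −labial]

Every target segment is [+sonorant], [−labial]; each remaining inventory member fails at least one of these. Each conjunct is needed — [−labial] alone would also admit /dʒ, s, k, ʃ, …/; [+sonorant] alone would also admit /ɥ/ — and no other single listed feature has exactly this extension, so two is the minimum.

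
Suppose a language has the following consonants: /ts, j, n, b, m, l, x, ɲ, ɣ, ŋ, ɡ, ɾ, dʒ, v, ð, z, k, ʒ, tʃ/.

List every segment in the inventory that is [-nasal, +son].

j, l, ɾ

Checking each segment against [-nasal], [+sonorant]: /j/ (palatal glide), /l/ (alveolar lateral approximant), /ɾ/ (alveolar tap) satisfy every feature; every other segment in the inventory fails at least one.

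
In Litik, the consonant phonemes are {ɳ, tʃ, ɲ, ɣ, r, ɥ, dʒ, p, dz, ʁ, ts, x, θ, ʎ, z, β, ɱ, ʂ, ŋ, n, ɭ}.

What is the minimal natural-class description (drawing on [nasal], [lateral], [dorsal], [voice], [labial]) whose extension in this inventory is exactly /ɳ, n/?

The class [+nasal], [−labial], [−dorsal] has exactly /ɳ, n/ as its extension in this inventory. No smaller conjunction from the listed features achieves this: [−labial, −dorsal] alone would also admit /tʃ, r, dʒ, dz, …/; [+nasal, −dorsal] alone would also admit /ɱ/; [+nasal, −labial] alone would also admit /ɲ, ŋ/; and checking the remaining two-feature bundles turns up none with this extension.

[+nasal, −labial, −dorsal]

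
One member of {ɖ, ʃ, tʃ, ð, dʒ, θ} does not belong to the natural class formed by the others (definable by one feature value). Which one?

/tʃ, ʃ, θ, ð, dʒ/ are all [+distributed], but /ɖ/ (voiced retroflex stop) is [−distributed]. No other single segment can be removed to leave a set sharing one feature value that the removed segment lacks, so /ɖ/ is the odd one out.

ɖ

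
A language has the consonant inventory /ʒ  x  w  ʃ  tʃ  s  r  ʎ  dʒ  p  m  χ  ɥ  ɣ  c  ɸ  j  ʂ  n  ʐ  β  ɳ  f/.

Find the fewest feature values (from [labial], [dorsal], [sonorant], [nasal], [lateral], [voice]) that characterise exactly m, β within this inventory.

Every target segment is [+voice], [+labial], [−dorsal]; each remaining inventory member fails at least one of these. Each conjunct is needed — [+labial, −dorsal] alone would also admit /p, ɸ, f/; [+voice, −dorsal] alone would also admit /ʒ, r, dʒ, n, …/; [+voice, +labial] alone would also admit /w, ɥ/ — and no other combination of two listed features has exactly this extension, so three is the minimum.

[+voice, +labial, −dorsal]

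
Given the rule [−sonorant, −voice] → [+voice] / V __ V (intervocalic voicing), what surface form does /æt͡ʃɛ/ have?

[æd͡ʒɛ]

/t͡ʃ/ satisfies [−sonorant, −voice] and sits in V __ V. The [+voice] counterpart of the voiceless postalveolar affricate is /d͡ʒ/. Other segments in /æt͡ʃɛ/ either fail the structural description or are not in the environment, so the surface form is [æd͡ʒɛ].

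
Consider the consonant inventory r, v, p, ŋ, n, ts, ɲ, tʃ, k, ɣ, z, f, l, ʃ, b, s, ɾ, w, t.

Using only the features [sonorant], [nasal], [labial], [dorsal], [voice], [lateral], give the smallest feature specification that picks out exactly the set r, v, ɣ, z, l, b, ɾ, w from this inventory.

[+voice, −nasal]

/r, v, ɣ, z, l, b, ɾ, w/ are all [+voice], [−nasal], and no other segment in the inventory matches both values. Dropping any one of them over-generates: [−nasal] alone would also admit /p, ts, tʃ, k, …/; [+voice] alone would also admit /ŋ, n, ɲ/. No other single listed feature picks out exactly this set either, so fewer than two features will not do.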